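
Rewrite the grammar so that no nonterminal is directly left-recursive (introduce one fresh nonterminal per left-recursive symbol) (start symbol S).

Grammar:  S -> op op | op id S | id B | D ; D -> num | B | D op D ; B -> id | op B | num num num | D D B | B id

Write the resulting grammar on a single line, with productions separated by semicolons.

S -> op op | op id S | id B | D; D -> num D' | B D'; B -> id B' | op B B' | num num num B' | D D B B'; D' -> op D D' | ε; B' -> id B' | ε

Left recursion appears on D, B.
For D: α = {op D}, β = {num, B}. Rewrite as D → β D' and D' → α D' | ε.
For B: α = {id}, β = {id, op B, num num num, D D B}. Rewrite as B → β B' and B' → α B' | ε.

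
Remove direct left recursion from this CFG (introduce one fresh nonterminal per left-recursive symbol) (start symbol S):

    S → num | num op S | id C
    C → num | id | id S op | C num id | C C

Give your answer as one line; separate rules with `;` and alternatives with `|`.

Directly left-recursive nonterminal: C.
For C: α = {num id, C}, β = {num, id, id S op}. Rewrite as C → β C' and C' → α C' | ε.

S → num | num op S | id C; C → num C' | id C' | id S op C'; C' → num id C' | C C' | ε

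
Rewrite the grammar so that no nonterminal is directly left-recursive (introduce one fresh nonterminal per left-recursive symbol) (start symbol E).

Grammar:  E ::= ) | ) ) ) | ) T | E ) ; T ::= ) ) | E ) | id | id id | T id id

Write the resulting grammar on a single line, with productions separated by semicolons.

Directly left-recursive nonterminals: E, T.
For E: α = {)}, β = {), ) ) ), ) T}. Rewrite as E → β E' and E' → α E' | ε.
For T: α = {id id}, β = {) ), E ), id, id id}. Rewrite as T → β T' and T' → α T' | ε.

E ::= ) E' | ) ) ) E' | ) T E'; T ::= ) ) T' | E ) T' | id T' | id id T'; E' ::= ) E' | ε; T' ::= id id T' | ε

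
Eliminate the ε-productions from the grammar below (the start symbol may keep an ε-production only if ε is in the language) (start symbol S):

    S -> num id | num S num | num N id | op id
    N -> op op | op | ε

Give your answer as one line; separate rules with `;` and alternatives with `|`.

S -> num id | num S num | num N id | op id; N -> op op | op

Nullable set = {N}.
ε ∉ L(G), so no ε-production is kept.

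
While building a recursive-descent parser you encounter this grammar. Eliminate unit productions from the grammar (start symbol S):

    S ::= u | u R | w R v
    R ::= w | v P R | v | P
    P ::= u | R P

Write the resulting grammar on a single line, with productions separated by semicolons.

S ::= u | u R | w R v; R ::= u | R P | w | v P R | v; P ::= u | R P

Unit pairs: R ⇒* {P}.
Replace each nonterminal's rules with the union of the non-unit rules of every nonterminal it unit-derives.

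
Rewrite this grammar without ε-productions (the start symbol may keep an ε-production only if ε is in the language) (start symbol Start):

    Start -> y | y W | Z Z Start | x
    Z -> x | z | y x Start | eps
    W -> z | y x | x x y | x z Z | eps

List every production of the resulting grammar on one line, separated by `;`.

Nullable nonterminals: {W, Z}.
ε ∉ L(G), so no ε-production is kept.
For each production, add variants omitting each subset of nullable occurrences: Start → Z Z Start gives Z Z Start | Z Start. W → x z Z gives x z Z | x z.

Start -> y | y W | Z Z Start | Z Start | x; Z -> x | z | y x Start; W -> z | y x | x x y | x z Z | x z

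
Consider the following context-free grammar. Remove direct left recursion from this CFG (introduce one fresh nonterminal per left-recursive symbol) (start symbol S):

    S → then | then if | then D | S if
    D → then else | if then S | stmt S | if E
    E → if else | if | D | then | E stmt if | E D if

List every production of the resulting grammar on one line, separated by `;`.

S, E are directly left-recursive.
For S: α = {if}, β = {then, then if, then D}. Rewrite as S → β S' and S' → α S' | ε.
For E: α = {stmt if, D if}, β = {if else, if, D, then}. Rewrite as E → β E' and E' → α E' | ε.

S → then S' | then if S' | then D S'; D → then else | if then S | stmt S | if E; E → if else E' | if E' | D E' | then E'; S' → if S' | epsilon; E' → stmt if E' | D if E' | epsilon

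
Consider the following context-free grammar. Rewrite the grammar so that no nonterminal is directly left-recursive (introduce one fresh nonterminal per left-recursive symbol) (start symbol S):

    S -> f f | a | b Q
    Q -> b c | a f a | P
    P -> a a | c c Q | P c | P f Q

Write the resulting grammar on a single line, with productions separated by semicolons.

Directly left-recursive nonterminal: P.
For P: α = {c, f Q}, β = {a a, c c Q}. Rewrite as P → β P' and P' → α P' | ε.

S -> f f | a | b Q; Q -> b c | a f a | P; P -> a a P' | c c Q P'; P' -> c P' | f Q P' | epsilon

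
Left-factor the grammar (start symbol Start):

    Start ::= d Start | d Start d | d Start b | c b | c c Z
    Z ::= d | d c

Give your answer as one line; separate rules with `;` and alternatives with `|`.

Start has alternatives sharing prefix 'd Start': factor to Start → d Start Start1 with Start1 → ε | d | b.
Start has alternatives sharing prefix 'c': factor to Start → c Start2 with Start2 → b | c Z.
Z has alternatives sharing prefix 'd': factor to Z → d Z1 with Z1 → ε | c.

Start ::= d Start Start1 | c Start2; Z ::= d Z1; Start1 ::= ε | d | b; Start2 ::= b | c Z; Z1 ::= ε | c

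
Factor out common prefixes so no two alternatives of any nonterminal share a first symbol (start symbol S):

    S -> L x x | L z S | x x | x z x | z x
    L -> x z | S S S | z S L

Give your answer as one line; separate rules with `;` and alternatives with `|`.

S has alternatives sharing prefix 'L': factor to S → L S' with S' → x x | z S.
S has alternatives sharing prefix 'x': factor to S → x S'' with S'' → x | z x.

S -> z x | L S' | x S''; L -> x z | S S S | z S L; S' -> x x | z S; S'' -> x | z x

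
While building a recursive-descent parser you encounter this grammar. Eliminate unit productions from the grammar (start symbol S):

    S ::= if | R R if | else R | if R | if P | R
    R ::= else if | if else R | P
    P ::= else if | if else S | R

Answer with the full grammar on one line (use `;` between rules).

S ::= if | R R if | else R | if R | if P | else if | if else S | if else R; R ::= else if | if else S | if else R; P ::= else if | if else S | if else R

Unit pairs: P ⇒* {R}; R ⇒* {P}; S ⇒* {P, R}.
For every A with A ⇒* B via unit rules, add B's non-unit alternatives to A; then delete every rule of the form X → Y.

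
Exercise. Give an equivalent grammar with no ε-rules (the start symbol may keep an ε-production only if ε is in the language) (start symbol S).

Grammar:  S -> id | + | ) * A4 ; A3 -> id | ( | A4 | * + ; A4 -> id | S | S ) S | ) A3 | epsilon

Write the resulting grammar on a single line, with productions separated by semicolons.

S -> id | + | ) * A4 | ) *; A3 -> id | ( | A4 | * +; A4 -> id | S | S ) S | ) A3 | )

Nullable nonterminals: {A3, A4}.
ε ∉ L(G), so no ε-production is kept.
Add the nullable-subset variants: S → ) * A4 gives ) * A4 | ) *. A4 → ) A3 gives ) A3 | ).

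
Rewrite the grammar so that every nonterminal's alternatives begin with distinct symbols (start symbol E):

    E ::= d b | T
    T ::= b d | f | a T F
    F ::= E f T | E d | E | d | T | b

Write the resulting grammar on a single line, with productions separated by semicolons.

F has alternatives sharing prefix 'E': factor to F → E F' with F' → f T | d | ε.

E ::= d b | T; T ::= b d | f | a T F; F ::= d | T | b | E F'; F' ::= f T | d | ε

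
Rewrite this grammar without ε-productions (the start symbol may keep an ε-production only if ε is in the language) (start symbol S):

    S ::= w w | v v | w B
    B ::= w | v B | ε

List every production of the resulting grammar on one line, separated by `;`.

S ::= w w | v v | w B | w; B ::= w | v B | v

The nullable symbols are {B}.
ε ∉ L(G), so no ε-production is kept.
Expand every rule over subsets of its nullable positions: S → w B gives w B | w. B → v B gives v B | v.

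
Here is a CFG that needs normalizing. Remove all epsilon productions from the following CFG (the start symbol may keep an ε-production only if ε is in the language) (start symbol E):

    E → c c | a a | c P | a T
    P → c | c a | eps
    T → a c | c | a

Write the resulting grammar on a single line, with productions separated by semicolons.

Nullable set = {P}.
ε ∉ L(G), so no ε-production is kept.
For each production, add variants omitting each subset of nullable occurrences: E → c P gives c P | c.

E → c c | a a | c P | c | a T; P → c | c a; T → a c | c | a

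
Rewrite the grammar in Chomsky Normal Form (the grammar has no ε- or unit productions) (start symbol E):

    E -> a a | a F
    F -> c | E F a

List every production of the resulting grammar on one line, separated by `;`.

E -> X1 X1 | X1 F; F -> c | E Y1; X1 -> a; Y1 -> F X1

Introduce a nonterminal for each terminal appearing in a rule of length ≥ 2: X1 → a.
Binarize each right-hand side of length ≥ 3 by chaining fresh nonterminals (Y1, Y2, …): affected rules were F → E F X1.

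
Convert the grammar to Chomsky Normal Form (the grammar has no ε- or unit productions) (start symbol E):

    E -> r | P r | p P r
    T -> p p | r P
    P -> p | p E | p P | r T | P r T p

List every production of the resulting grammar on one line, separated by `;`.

Introduce a nonterminal for each terminal appearing in a rule of length ≥ 2: X1 → r, X2 → p.
Binarize each right-hand side of length ≥ 3 by chaining fresh nonterminals (Y1, Y2, …): affected rules were E → X2 P X1; P → P X1 T X2.

E -> r | P X1 | X2 Y1; T -> X2 X2 | X1 P; P -> p | X2 E | X2 P | X1 T | P Y2; X1 -> r; X2 -> p; Y1 -> P X1; Y2 -> X1 Y3; Y3 -> T X2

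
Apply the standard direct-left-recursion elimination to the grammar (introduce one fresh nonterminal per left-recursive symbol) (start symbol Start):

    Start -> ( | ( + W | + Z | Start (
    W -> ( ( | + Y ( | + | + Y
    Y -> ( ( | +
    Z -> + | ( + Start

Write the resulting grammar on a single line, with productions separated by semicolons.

Left recursion appears on Start.
For Start: α = {(}, β = {(, ( + W, + Z}. Rewrite as Start → β Start1 and Start1 → α Start1 | ε.

Start -> ( Start1 | ( + W Start1 | + Z Start1; W -> ( ( | + Y ( | + | + Y; Y -> ( ( | +; Z -> + | ( + Start; Start1 -> ( Start1 | ε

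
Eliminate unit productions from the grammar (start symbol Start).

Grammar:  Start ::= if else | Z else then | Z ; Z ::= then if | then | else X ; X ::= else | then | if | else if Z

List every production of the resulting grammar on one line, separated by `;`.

Unit pairs: Start ⇒* {Z}.
For every A with A ⇒* B via unit rules, add B's non-unit alternatives to A; then delete every rule of the form X → Y.

Start ::= then if | then | else X | if else | Z else then; Z ::= then if | then | else X; X ::= else | then | if | else if Z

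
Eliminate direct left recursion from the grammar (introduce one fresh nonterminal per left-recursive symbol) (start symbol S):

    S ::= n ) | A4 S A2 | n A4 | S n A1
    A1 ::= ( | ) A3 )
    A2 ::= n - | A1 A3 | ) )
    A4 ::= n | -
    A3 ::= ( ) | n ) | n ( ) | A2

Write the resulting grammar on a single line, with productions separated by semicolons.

S ::= n ) S' | A4 S A2 S' | n A4 S'; A1 ::= ( | ) A3 ); A2 ::= n - | A1 A3 | ) ); A4 ::= n | -; A3 ::= ( ) | n ) | n ( ) | A2; S' ::= n A1 S' | ε

Directly left-recursive nonterminal: S.
For S: α = {n A1}, β = {n ), A4 S A2, n A4}. Rewrite as S → β S' and S' → α S' | ε.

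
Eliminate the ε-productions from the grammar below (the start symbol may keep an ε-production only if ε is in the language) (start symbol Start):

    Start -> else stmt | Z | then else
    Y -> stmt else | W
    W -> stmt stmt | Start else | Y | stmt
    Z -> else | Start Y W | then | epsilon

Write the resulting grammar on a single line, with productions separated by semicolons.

Nullable nonterminals: {Start, Z}.
ε ∈ L(G) since Start is nullable, so keep Start → ε.
Expand every rule over subsets of its nullable positions: W → Start else gives Start else | else. Z → Start Y W gives Start Y W | Y W.

Start -> else stmt | Z | then else | epsilon; Y -> stmt else | W; W -> stmt stmt | Start else | else | Y | stmt; Z -> else | Start Y W | Y W | then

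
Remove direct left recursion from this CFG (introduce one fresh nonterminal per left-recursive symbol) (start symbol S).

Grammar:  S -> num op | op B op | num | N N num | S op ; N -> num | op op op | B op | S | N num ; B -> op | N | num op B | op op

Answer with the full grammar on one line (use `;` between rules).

S -> num op S' | op B op S' | num S' | N N num S'; N -> num N' | op op op N' | B op N' | S N'; B -> op | N | num op B | op op; S' -> op S' | ε; N' -> num N' | ε

Directly left-recursive nonterminals: S, N.
For S: α = {op}, β = {num op, op B op, num, N N num}. Rewrite as S → β S' and S' → α S' | ε.
For N: α = {num}, β = {num, op op op, B op, S}. Rewrite as N → β N' and N' → α N' | ε.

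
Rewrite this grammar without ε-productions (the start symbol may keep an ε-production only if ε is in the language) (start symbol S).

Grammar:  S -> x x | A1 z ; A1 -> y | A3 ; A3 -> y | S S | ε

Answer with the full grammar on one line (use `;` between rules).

Nullable set = {A1, A3}.
ε ∉ L(G), so no ε-production is kept.
Expand every rule over subsets of its nullable positions: S → A1 z gives A1 z | z.

S -> x x | A1 z | z; A1 -> y | A3; A3 -> y | S S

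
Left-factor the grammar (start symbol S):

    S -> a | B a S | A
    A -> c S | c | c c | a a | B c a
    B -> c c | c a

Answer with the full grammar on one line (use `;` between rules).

S -> a | B a S | A; A -> a a | B c a | c A'; B -> c B'; A' -> S | ε | c; B' -> c | a

A has alternatives sharing prefix 'c': factor to A → c A' with A' → S | ε | c.
B has alternatives sharing prefix 'c': factor to B → c B' with B' → c | a.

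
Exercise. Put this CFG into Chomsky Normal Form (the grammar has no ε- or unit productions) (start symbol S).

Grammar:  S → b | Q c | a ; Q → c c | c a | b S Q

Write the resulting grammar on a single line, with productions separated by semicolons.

S → b | Q X1 | a; Q → X1 X1 | X1 X2 | X3 Y1; X1 → c; X2 → a; X3 → b; Y1 → S Q

Introduce a nonterminal for each terminal appearing in a rule of length ≥ 2: X1 → c, X2 → a, X3 → b.
Binarize each right-hand side of length ≥ 3 by chaining fresh nonterminals (Y1, Y2, …): affected rules were Q → X3 S Q.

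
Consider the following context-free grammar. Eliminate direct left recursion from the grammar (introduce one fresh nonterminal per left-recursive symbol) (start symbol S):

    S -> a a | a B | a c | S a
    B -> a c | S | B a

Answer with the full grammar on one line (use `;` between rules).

Directly left-recursive nonterminals: S, B.
For S: α = {a}, β = {a a, a B, a c}. Rewrite as S → β S' and S' → α S' | ε.
For B: α = {a}, β = {a c, S}. Rewrite as B → β B' and B' → α B' | ε.

S -> a a S' | a B S' | a c S'; B -> a c B' | S B'; S' -> a S' | ε; B' -> a B' | ε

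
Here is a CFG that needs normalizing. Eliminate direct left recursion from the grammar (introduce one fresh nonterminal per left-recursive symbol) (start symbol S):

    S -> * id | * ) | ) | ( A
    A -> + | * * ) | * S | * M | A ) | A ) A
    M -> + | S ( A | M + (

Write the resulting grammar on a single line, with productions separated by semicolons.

S -> * id | * ) | ) | ( A; A -> + A' | * * ) A' | * S A' | * M A'; M -> + M' | S ( A M'; A' -> ) A' | ) A A' | ε; M' -> + ( M' | ε

A, M are directly left-recursive.
For A: α = {), ) A}, β = {+, * * ), * S, * M}. Rewrite as A → β A' and A' → α A' | ε.
For M: α = {+ (}, β = {+, S ( A}. Rewrite as M → β M' and M' → α M' | ε.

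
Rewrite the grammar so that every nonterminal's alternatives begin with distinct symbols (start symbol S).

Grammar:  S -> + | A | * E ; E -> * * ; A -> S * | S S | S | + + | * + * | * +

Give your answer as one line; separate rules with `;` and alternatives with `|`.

S -> + | A | * E; E -> * *; A -> + + | S A' | * + A''; A' -> * | S | ε; A'' -> * | ε

A has alternatives sharing prefix 'S': factor to A → S A' with A' → * | S | ε.
A has alternatives sharing prefix '* +': factor to A → * + A'' with A'' → * | ε.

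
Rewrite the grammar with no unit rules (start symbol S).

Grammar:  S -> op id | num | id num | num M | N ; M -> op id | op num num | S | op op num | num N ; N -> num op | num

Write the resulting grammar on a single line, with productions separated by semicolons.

Unit pairs: M ⇒* {N, S}; S ⇒* {N}.
Replace each nonterminal's rules with the union of the non-unit rules of every nonterminal it unit-derives.

S -> op id | num | id num | num M | num op; M -> op id | num | id num | num M | num op | op num num | op op num | num N; N -> num op | num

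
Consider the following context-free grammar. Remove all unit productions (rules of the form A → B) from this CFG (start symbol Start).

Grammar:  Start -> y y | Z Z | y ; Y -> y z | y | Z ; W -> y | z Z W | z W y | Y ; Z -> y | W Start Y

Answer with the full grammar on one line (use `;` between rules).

Unit pairs: W ⇒* {Y, Z}; Y ⇒* {Z}.
For each unit pair (A, B), copy every non-unit production of B to A, then drop all unit productions.

Start -> y y | Z Z | y; Y -> y | W Start Y | y z; W -> y | W Start Y | y z | z Z W | z W y; Z -> y | W Start Y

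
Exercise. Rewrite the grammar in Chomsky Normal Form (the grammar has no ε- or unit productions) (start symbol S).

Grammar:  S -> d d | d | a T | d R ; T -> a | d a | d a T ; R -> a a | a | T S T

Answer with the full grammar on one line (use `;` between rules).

S -> X1 X1 | d | X2 T | X1 R; T -> a | X1 X2 | X1 Y1; R -> X2 X2 | a | T Y2; X1 -> d; X2 -> a; Y1 -> X2 T; Y2 -> S T

Introduce a nonterminal for each terminal appearing in a rule of length ≥ 2: X1 → d, X2 → a.
Binarize each right-hand side of length ≥ 3 by chaining fresh nonterminals (Y1, Y2, …): affected rules were T → X1 X2 T; R → T S T.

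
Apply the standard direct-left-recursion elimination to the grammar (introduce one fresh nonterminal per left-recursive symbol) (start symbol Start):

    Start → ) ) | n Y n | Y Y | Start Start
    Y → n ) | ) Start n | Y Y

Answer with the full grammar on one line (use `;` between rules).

Start, Y are directly left-recursive.
For Start: α = {Start}, β = {) ), n Y n, Y Y}. Rewrite as Start → β Start1 and Start1 → α Start1 | ε.
For Y: α = {Y}, β = {n ), ) Start n}. Rewrite as Y → β Y1 and Y1 → α Y1 | ε.

Start → ) ) Start1 | n Y n Start1 | Y Y Start1; Y → n ) Y1 | ) Start n Y1; Start1 → Start Start1 | epsilon; Y1 → Y Y1 | epsilon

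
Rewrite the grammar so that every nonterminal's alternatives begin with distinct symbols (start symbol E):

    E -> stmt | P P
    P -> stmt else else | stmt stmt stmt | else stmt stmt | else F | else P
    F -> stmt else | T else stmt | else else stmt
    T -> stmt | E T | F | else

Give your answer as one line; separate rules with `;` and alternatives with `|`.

P has alternatives sharing prefix 'else': factor to P → else P' with P' → stmt stmt | F | P.
P has alternatives sharing prefix 'stmt': factor to P → stmt P'' with P'' → else else | stmt stmt.

E -> stmt | P P; P -> else P' | stmt P''; F -> stmt else | T else stmt | else else stmt; T -> stmt | E T | F | else; P' -> stmt stmt | F | P; P'' -> else else | stmt stmt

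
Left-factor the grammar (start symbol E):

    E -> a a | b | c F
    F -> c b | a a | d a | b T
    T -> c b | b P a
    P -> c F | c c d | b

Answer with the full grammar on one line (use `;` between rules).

P has alternatives sharing prefix 'c': factor to P → c P' with P' → F | c d.

E -> a a | b | c F; F -> c b | a a | d a | b T; T -> c b | b P a; P -> b | c P'; P' -> F | c d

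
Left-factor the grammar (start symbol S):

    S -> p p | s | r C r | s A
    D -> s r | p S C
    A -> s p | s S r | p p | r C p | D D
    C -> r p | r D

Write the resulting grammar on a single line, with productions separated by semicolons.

S has alternatives sharing prefix 's': factor to S → s S' with S' → ε | A.
A has alternatives sharing prefix 's': factor to A → s A' with A' → p | S r.
C has alternatives sharing prefix 'r': factor to C → r C' with C' → p | D.

S -> p p | r C r | s S'; D -> s r | p S C; A -> p p | r C p | D D | s A'; C -> r C'; S' -> ε | A; A' -> p | S r; C' -> p | D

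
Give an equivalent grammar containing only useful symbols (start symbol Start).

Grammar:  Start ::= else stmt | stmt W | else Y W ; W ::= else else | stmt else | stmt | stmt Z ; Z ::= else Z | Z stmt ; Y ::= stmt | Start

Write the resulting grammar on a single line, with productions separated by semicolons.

Generating nonterminals: {Start, W, Y}.
Reachable from Start after that: {Start, W, Y}.
Removed useless symbols: {Z} and every production mentioning them.

Start ::= else stmt | stmt W | else Y W; W ::= else else | stmt else | stmt; Y ::= stmt | Start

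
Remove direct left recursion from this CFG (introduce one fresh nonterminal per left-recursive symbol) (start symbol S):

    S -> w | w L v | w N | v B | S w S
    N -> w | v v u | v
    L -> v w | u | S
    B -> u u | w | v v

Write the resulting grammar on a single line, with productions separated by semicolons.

Left recursion appears on S.
For S: α = {w S}, β = {w, w L v, w N, v B}. Rewrite as S → β S' and S' → α S' | ε.

S -> w S' | w L v S' | w N S' | v B S'; N -> w | v v u | v; L -> v w | u | S; B -> u u | w | v v; S' -> w S S' | ε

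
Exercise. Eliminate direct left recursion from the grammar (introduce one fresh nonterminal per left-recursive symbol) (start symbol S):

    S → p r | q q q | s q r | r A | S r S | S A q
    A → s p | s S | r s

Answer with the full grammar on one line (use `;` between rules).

S → p r S' | q q q S' | s q r S' | r A S'; A → s p | s S | r s; S' → r S S' | A q S' | ε

S is directly left-recursive.
For S: α = {r S, A q}, β = {p r, q q q, s q r, r A}. Rewrite as S → β S' and S' → α S' | ε.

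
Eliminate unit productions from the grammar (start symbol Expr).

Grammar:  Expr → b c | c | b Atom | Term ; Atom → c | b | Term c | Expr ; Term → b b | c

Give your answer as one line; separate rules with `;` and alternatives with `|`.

Unit pairs: Atom ⇒* {Expr, Term}; Expr ⇒* {Term}.
Replace each nonterminal's rules with the union of the non-unit rules of every nonterminal it unit-derives.

Expr → b b | c | b c | b Atom; Atom → b b | c | b | Term c | b c | b Atom; Term → b b | c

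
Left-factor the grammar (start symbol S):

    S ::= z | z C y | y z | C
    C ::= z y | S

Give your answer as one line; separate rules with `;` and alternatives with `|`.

S ::= y z | C | z S'; C ::= z y | S; S' ::= ε | C y

S has alternatives sharing prefix 'z': factor to S → z S' with S' → ε | C y.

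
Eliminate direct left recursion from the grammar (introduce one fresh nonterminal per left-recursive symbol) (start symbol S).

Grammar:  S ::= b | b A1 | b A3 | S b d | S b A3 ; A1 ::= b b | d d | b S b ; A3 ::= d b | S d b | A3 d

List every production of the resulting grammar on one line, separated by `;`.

Left recursion appears on S, A3.
For S: α = {b d, b A3}, β = {b, b A1, b A3}. Rewrite as S → β S' and S' → α S' | ε.
For A3: α = {d}, β = {d b, S d b}. Rewrite as A3 → β A3' and A3' → α A3' | ε.

S ::= b S' | b A1 S' | b A3 S'; A1 ::= b b | d d | b S b; A3 ::= d b A3' | S d b A3'; S' ::= b d S' | b A3 S' | ε; A3' ::= d A3' | ε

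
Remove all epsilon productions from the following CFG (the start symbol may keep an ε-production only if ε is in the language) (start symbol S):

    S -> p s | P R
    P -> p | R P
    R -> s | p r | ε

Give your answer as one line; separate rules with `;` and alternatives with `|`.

S -> p s | P R | P; P -> p | R P; R -> s | p r

Nullable nonterminals: {R}.
ε ∉ L(G), so no ε-production is kept.
For each production, add variants omitting each subset of nullable occurrences: S → P R gives P R | P.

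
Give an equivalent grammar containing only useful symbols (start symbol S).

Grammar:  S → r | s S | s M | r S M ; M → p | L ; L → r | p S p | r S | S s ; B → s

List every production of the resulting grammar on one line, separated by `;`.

S → r | s S | s M | r S M; M → p | L; L → r | p S p | r S | S s

Generating nonterminals: {B, L, M, S}.
Reachable from S after that: {L, M, S}.
Removed useless symbols: {B} and every production mentioning them.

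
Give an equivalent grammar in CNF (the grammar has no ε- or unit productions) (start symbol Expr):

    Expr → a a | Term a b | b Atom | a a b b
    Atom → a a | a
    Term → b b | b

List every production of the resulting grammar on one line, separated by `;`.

Introduce a nonterminal for each terminal appearing in a rule of length ≥ 2: X1 → a, X2 → b.
Binarize each right-hand side of length ≥ 3 by chaining fresh nonterminals (Y1, Y2, …): affected rules were Expr → Term X1 X2; Expr → X1 X1 X2 X2.

Expr → X1 X1 | Term Y1 | X2 Atom | X1 Y2; Atom → X1 X1 | a; Term → X2 X2 | b; X1 → a; X2 → b; Y1 → X1 X2; Y2 → X1 Y3; Y3 → X2 X2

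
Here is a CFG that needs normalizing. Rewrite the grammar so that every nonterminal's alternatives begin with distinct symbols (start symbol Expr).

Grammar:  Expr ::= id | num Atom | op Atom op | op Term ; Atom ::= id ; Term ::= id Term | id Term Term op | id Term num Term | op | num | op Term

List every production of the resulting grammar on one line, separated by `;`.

Expr ::= id | num Atom | op Expr1; Atom ::= id; Term ::= num | id Term Term1 | op Term2; Expr1 ::= Atom op | Term; Term1 ::= epsilon | Term op | num Term; Term2 ::= epsilon | Term

Expr has alternatives sharing prefix 'op': factor to Expr → op Expr1 with Expr1 → Atom op | Term.
Term has alternatives sharing prefix 'id Term': factor to Term → id Term Term1 with Term1 → ε | Term op | num Term.
Term has alternatives sharing prefix 'op': factor to Term → op Term2 with Term2 → ε | Term.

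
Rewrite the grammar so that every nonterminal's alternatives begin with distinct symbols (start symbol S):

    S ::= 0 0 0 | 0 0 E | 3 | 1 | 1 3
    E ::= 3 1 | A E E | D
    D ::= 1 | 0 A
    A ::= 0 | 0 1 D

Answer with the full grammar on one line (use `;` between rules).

S ::= 3 | 0 0 S' | 1 S''; E ::= 3 1 | A E E | D; D ::= 1 | 0 A; A ::= 0 A'; S' ::= 0 | E; S'' ::= ε | 3; A' ::= ε | 1 D

S has alternatives sharing prefix '0 0': factor to S → 0 0 S' with S' → 0 | E.
S has alternatives sharing prefix '1': factor to S → 1 S'' with S'' → ε | 3.
A has alternatives sharing prefix '0': factor to A → 0 A' with A' → ε | 1 D.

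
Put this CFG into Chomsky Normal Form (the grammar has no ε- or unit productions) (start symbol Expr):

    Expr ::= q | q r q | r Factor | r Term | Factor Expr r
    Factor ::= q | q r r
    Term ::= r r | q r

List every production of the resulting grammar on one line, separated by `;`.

Introduce a nonterminal for each terminal appearing in a rule of length ≥ 2: X1 → q, X2 → r.
Binarize each right-hand side of length ≥ 3 by chaining fresh nonterminals (Y1, Y2, …): affected rules were Expr → X1 X2 X1; Expr → Factor Expr X2; Factor → X1 X2 X2.

Expr ::= q | X1 Y1 | X2 Factor | X2 Term | Factor Y2; Factor ::= q | X1 Y3; Term ::= X2 X2 | X1 X2; X1 ::= q; X2 ::= r; Y1 ::= X2 X1; Y2 ::= Expr X2; Y3 ::= X2 X2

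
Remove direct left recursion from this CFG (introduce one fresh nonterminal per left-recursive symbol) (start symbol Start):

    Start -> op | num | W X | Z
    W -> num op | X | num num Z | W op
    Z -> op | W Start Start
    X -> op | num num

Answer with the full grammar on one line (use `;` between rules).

Start -> op | num | W X | Z; W -> num op W1 | X W1 | num num Z W1; Z -> op | W Start Start; X -> op | num num; W1 -> op W1 | ε

Directly left-recursive nonterminal: W.
For W: α = {op}, β = {num op, X, num num Z}. Rewrite as W → β W1 and W1 → α W1 | ε.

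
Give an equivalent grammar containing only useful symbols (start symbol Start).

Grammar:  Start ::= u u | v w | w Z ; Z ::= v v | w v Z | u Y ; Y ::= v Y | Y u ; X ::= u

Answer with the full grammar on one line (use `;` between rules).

Start ::= u u | v w | w Z; Z ::= v v | w v Z

Generating nonterminals: {Start, X, Z}.
Reachable from Start after that: {Start, Z}.
Removed useless symbols: {X, Y} and every production mentioning them.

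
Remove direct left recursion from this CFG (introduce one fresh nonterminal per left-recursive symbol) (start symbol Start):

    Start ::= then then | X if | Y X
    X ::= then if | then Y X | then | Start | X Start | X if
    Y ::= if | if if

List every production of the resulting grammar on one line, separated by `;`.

Left recursion appears on X.
For X: α = {Start, if}, β = {then if, then Y X, then, Start}. Rewrite as X → β X1 and X1 → α X1 | ε.

Start ::= then then | X if | Y X; X ::= then if X1 | then Y X X1 | then X1 | Start X1; Y ::= if | if if; X1 ::= Start X1 | if X1 | ε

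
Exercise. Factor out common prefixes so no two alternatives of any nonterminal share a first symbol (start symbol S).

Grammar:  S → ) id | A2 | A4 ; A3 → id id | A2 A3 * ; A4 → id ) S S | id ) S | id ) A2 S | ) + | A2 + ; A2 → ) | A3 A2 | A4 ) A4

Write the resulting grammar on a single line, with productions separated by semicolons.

S → ) id | A2 | A4; A3 → id id | A2 A3 *; A4 → ) + | A2 + | id ) A4'; A2 → ) | A3 A2 | A4 ) A4; A4' → A2 S | S A4''; A4'' → S | ε

A4 has alternatives sharing prefix 'id )': factor to A4 → id ) A4' with A4' → S S | S | A2 S.
A4' has alternatives sharing prefix 'S': factor to A4' → S A4'' with A4'' → S | ε.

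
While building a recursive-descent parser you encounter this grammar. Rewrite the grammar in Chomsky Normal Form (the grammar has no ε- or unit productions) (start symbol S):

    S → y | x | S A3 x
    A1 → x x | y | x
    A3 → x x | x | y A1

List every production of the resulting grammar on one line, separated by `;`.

S → y | x | S Y1; A1 → X1 X1 | y | x; A3 → X1 X1 | x | X2 A1; X1 → x; X2 → y; Y1 → A3 X1

Introduce a nonterminal for each terminal appearing in a rule of length ≥ 2: X1 → x, X2 → y.
Binarize each right-hand side of length ≥ 3 by chaining fresh nonterminals (Y1, Y2, …): affected rules were S → S A3 X1.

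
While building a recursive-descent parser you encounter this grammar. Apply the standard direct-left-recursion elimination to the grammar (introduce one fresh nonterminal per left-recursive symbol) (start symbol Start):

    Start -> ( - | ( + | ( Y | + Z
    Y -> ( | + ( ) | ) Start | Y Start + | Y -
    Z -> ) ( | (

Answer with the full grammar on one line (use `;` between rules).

Start -> ( - | ( + | ( Y | + Z; Y -> ( Y1 | + ( ) Y1 | ) Start Y1; Z -> ) ( | (; Y1 -> Start + Y1 | - Y1 | ε

Directly left-recursive nonterminal: Y.
For Y: α = {Start +, -}, β = {(, + ( ), ) Start}. Rewrite as Y → β Y1 and Y1 → α Y1 | ε.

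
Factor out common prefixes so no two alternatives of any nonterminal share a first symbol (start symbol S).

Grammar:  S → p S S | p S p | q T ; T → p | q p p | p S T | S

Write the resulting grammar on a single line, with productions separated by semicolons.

S has alternatives sharing prefix 'p S': factor to S → p S S' with S' → S | p.
T has alternatives sharing prefix 'p': factor to T → p T' with T' → ε | S T.

S → q T | p S S'; T → q p p | S | p T'; S' → S | p; T' → epsilon | S T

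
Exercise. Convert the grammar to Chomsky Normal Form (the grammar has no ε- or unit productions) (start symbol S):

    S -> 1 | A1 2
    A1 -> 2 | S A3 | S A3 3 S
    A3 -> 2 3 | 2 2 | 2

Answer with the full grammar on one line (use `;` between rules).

Introduce a nonterminal for each terminal appearing in a rule of length ≥ 2: X1 → 2, X2 → 3.
Binarize each right-hand side of length ≥ 3 by chaining fresh nonterminals (Y1, Y2, …): affected rules were A1 → S A3 X2 S.

S -> 1 | A1 X1; A1 -> 2 | S A3 | S Y1; A3 -> X1 X2 | X1 X1 | 2; X1 -> 2; X2 -> 3; Y1 -> A3 Y2; Y2 -> X2 S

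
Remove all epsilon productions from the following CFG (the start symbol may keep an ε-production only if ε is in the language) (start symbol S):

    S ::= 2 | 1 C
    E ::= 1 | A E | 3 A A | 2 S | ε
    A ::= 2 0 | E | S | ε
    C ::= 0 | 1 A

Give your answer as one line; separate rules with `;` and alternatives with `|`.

S ::= 2 | 1 C; E ::= 1 | A E | A | 3 A A | 3 A | 3 | 2 S; A ::= 2 0 | E | S; C ::= 0 | 1 A | 1

Nullable set = {A, E}.
ε ∉ L(G), so no ε-production is kept.
Expand every rule over subsets of its nullable positions: E → A E gives A E | A. E → 3 A A gives 3 A A | 3 A | 3. C → 1 A gives 1 A | 1.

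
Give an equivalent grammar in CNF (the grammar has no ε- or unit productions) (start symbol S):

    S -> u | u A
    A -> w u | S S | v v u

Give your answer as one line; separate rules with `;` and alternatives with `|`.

Introduce a nonterminal for each terminal appearing in a rule of length ≥ 2: X1 → u, X2 → w, X3 → v.
Binarize each right-hand side of length ≥ 3 by chaining fresh nonterminals (Y1, Y2, …): affected rules were A → X3 X3 X1.

S -> u | X1 A; A -> X2 X1 | S S | X3 Y1; X1 -> u; X2 -> w; X3 -> v; Y1 -> X3 X1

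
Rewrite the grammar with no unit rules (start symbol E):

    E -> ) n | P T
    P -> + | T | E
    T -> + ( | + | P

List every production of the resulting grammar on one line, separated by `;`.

E -> ) n | P T; P -> ) n | P T | + | + (; T -> ) n | P T | + | + (

Unit pairs: P ⇒* {E, T}; T ⇒* {E, P}.
For every A with A ⇒* B via unit rules, add B's non-unit alternatives to A; then delete every rule of the form X → Y.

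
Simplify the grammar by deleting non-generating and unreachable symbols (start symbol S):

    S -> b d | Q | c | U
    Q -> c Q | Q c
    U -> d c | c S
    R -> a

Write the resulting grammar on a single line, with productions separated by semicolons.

S -> b d | c | U; U -> d c | c S

Generating nonterminals: {R, S, U}.
Reachable from S after that: {S, U}.
Removed useless symbols: {Q, R} and every production mentioning them.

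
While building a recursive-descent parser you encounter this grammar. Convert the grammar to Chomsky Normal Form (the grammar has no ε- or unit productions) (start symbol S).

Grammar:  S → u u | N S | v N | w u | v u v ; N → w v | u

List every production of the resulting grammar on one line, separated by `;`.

S → X1 X1 | N S | X2 N | X3 X1 | X2 Y1; N → X3 X2 | u; X1 → u; X2 → v; X3 → w; Y1 → X1 X2

Introduce a nonterminal for each terminal appearing in a rule of length ≥ 2: X1 → u, X2 → v, X3 → w.
Binarize each right-hand side of length ≥ 3 by chaining fresh nonterminals (Y1, Y2, …): affected rules were S → X2 X1 X2.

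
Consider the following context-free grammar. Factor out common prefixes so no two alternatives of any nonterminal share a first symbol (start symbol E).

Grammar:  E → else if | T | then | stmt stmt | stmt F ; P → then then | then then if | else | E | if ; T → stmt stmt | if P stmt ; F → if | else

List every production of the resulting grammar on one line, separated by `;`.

E → else if | T | then | stmt E'; P → else | E | if | then then P'; T → stmt stmt | if P stmt; F → if | else; E' → stmt | F; P' → epsilon | if

E has alternatives sharing prefix 'stmt': factor to E → stmt E' with E' → stmt | F.
P has alternatives sharing prefix 'then then': factor to P → then then P' with P' → ε | if.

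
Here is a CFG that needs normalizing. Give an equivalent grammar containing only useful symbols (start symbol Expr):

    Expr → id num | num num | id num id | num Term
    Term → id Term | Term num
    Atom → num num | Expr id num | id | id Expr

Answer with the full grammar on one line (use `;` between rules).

Generating nonterminals: {Atom, Expr}.
Reachable from Expr after that: {Expr}.
Removed useless symbols: {Atom, Term} and every production mentioning them.

Expr → id num | num num | id num id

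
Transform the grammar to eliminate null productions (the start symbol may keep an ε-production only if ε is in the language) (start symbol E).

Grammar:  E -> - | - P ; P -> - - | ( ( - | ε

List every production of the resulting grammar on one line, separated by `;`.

Nullable set = {P}.
ε ∉ L(G), so no ε-production is kept.

E -> - | - P; P -> - - | ( ( -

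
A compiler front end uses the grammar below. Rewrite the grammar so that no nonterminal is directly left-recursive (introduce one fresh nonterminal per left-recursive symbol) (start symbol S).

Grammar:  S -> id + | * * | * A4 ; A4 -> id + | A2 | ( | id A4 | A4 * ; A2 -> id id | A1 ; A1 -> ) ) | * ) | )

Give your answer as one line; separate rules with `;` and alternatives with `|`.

Directly left-recursive nonterminal: A4.
For A4: α = {*}, β = {id +, A2, (, id A4}. Rewrite as A4 → β A4' and A4' → α A4' | ε.

S -> id + | * * | * A4; A4 -> id + A4' | A2 A4' | ( A4' | id A4 A4'; A2 -> id id | A1; A1 -> ) ) | * ) | ); A4' -> * A4' | eps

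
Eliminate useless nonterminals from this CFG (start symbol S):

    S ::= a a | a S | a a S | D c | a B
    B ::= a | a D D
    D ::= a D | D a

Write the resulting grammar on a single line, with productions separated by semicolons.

S ::= a a | a S | a a S | a B; B ::= a

Generating nonterminals: {B, S}.
Reachable from S after that: {B, S}.
Removed useless symbols: {D} and every production mentioning them.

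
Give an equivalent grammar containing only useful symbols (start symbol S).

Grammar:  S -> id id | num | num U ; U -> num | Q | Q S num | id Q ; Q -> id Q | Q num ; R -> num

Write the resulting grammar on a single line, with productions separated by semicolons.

S -> id id | num | num U; U -> num

Generating nonterminals: {R, S, U}.
Reachable from S after that: {S, U}.
Removed useless symbols: {Q, R} and every production mentioning them.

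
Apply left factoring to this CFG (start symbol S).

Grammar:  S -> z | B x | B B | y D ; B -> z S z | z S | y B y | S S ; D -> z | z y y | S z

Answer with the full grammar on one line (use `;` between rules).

S has alternatives sharing prefix 'B': factor to S → B S' with S' → x | B.
B has alternatives sharing prefix 'z S': factor to B → z S B' with B' → z | ε.
D has alternatives sharing prefix 'z': factor to D → z D' with D' → ε | y y.

S -> z | y D | B S'; B -> y B y | S S | z S B'; D -> S z | z D'; S' -> x | B; B' -> z | ε; D' -> ε | y y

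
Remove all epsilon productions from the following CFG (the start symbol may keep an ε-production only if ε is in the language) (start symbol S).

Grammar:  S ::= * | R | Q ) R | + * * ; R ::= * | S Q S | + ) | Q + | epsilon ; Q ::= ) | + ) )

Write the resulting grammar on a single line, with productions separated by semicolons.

S ::= * | R | Q ) R | Q ) | + * * | ε; R ::= * | S Q S | S Q | Q S | Q | + ) | Q +; Q ::= ) | + ) )

Nullable nonterminals: {R, S}.
ε ∈ L(G) since S is nullable, so keep S → ε.
For each production, add variants omitting each subset of nullable occurrences: S → Q ) R gives Q ) R | Q ). R → S Q S gives S Q S | S Q | Q S | Q.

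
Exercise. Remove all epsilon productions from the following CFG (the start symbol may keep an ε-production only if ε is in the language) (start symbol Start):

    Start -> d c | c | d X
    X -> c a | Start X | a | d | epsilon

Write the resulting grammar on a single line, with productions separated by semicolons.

The nullable symbols are {X}.
ε ∉ L(G), so no ε-production is kept.
Add the nullable-subset variants: Start → d X gives d X | d. X → Start X gives Start X | Start.

Start -> d c | c | d X | d; X -> c a | Start X | Start | a | d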